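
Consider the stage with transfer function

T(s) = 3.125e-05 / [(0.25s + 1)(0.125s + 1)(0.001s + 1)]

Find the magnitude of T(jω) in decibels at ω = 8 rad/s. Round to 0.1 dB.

At ω = 8 rad/s:
pole (1 + j8·0.25) = 1 + j2 → |·| ≈ 2.2361, ∠ ≈ 63.43°
pole (1 + j8·0.125) = 1 + j1 → |·| ≈ 1.4142, ∠ ≈ 45.00°
pole (1 + j8·0.001) = 1 + j0.008 → |·| ≈ 1, ∠ ≈ 0.46°
|T| = 3.125e-05 · 1 / (2.2361 · 1.4142 · 1) ≈ 9.8821e-06
Gain = 20 log₁₀(9.8821e-06) ≈ -100.10 dB

-100.1 dB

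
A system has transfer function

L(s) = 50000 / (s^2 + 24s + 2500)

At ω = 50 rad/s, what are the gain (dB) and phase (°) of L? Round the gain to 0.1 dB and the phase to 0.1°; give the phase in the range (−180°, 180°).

At s = jω = j50:
quadratic: (j50)² + 24·j50 + 2500 = 0 + j1200 → |·| ≈ 1200, ∠ ≈ 90.00°
|L| = 50000 / 1200 ≈ 41.667
Gain = 20 log₁₀(41.667) ≈ 32.40 dB
∠L = 0.00° − 90.00° = -90.00°

32.4 dB, -90.0°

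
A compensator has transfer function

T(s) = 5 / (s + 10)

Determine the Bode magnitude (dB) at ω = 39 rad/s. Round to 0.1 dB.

At s = jω = j39:
pole (s+10): 10 + j39 → |·| = √(10²+39²) = √1621 ≈ 40.262, ∠ = arctan(39/10) ≈ 75.62°
|T| = 5 / 40.262 ≈ 0.12419
Gain = 20 log₁₀(0.12419) ≈ -18.12 dB

-18.1 dB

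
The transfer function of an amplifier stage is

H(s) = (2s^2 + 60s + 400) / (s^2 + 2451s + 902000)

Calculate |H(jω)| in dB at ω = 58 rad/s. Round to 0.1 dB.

Substitute s = j58:
Numerator: 2(j58)^2 + 60(j58) + 400 = -6328 + j3480
Denominator: (j58)^2 + 2451(j58) + 902000 = 898636 + j142158
|N| = √(6328² + 3480²) ≈ 7221.8, ∠N ≈ 151.19°
|D| = √(898636² + 142158²) ≈ 9.0981e+05, ∠D ≈ 8.99°
|H| = 7221.8 / 9.0981e+05 ≈ 0.0079377
Gain = 20 log₁₀(0.0079377) ≈ -42.01 dB

-42.0 dB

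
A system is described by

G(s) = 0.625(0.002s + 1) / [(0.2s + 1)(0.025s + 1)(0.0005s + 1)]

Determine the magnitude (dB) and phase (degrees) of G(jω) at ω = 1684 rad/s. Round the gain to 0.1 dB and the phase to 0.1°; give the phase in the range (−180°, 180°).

-78.5 dB, -145.1°

At ω = 1684 rad/s:
zero (1 + j1684·0.002) = 1 + j3.368 → |·| ≈ 3.5133, ∠ ≈ 73.46°
pole (1 + j1684·0.2) = 1 + j336.8 → |·| ≈ 336.8, ∠ ≈ 89.83°
pole (1 + j1684·0.025) = 1 + j42.1 → |·| ≈ 42.112, ∠ ≈ 88.64°
pole (1 + j1684·0.0005) = 1 + j0.842 → |·| ≈ 1.3073, ∠ ≈ 40.10°
|G| = 0.625 · 3.5133 / (336.8 · 42.112 · 1.3073) ≈ 0.00011842
Gain = 20 log₁₀(0.00011842) ≈ -78.53 dB
∠G = (73.46°) − (89.83° + 88.64° + 40.10°) = -145.11°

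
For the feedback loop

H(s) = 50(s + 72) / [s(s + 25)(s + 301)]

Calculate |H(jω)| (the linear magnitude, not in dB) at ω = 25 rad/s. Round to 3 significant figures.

0.0143

At s = jω = j25:
zero (s+72): 72 + j25 → |·| = √(72²+25²) = √5809 ≈ 76.217, ∠ = arctan(25/72) ≈ 19.15°
pole (s+25): 25 + j25 → |·| = √(25²+25²) = √1250 ≈ 35.355, ∠ = arctan(25/25) ≈ 45.00°
pole (s+301): 301 + j25 → |·| = √(301²+25²) = √91226 ≈ 302.04, ∠ = arctan(25/301) ≈ 4.75°
pole at origin: |s| = 25, ∠ = 90.00° (in denominator)
|H| = 50 · 76.217 / 2.6697e+05 ≈ 0.014274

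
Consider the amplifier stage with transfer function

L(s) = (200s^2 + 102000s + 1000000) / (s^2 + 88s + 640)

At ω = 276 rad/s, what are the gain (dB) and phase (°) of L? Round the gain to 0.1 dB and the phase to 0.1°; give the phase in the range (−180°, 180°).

52.0 dB, -45.4°

Substitute s = j276:
Numerator: 200(j276)^2 + 102000(j276) + 1000000 = -14235200 + j28152000
Denominator: (j276)^2 + 88(j276) + 640 = -75536 + j24288
|N| = √(14235200² + 28152000²) ≈ 3.1546e+07, ∠N ≈ 116.82°
|D| = √(75536² + 24288²) ≈ 79345, ∠D ≈ 162.18°
|L| = 3.1546e+07 / 79345 ≈ 397.58
Gain = 20 log₁₀(397.58) ≈ 51.99 dB
∠L = 116.82° − 162.18° = -45.36°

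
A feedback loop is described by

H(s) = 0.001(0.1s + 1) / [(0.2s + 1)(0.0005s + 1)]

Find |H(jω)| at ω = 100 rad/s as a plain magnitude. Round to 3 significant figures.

At ω = 100 rad/s:
zero (1 + j100·0.1) = 1 + j10 → |·| ≈ 10.05, ∠ ≈ 84.29°
pole (1 + j100·0.2) = 1 + j20 → |·| ≈ 20.025, ∠ ≈ 87.14°
pole (1 + j100·0.0005) = 1 + j0.05 → |·| ≈ 1.0012, ∠ ≈ 2.86°
|H| = 0.001 · 10.05 / (20.025 · 1.0012) ≈ 0.00050127

0.000501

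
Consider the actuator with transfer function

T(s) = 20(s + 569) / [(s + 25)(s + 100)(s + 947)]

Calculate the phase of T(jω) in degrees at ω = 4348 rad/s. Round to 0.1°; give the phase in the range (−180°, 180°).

At s = jω = j4348:
zero (s+569): 569 + j4348 → |·| = √(569²+4348²) = √19228865 ≈ 4385.1, ∠ = arctan(4348/569) ≈ 82.54°
pole (s+25): 25 + j4348 → |·| = √(25²+4348²) = √18905729 ≈ 4348.1, ∠ = arctan(4348/25) ≈ 89.67°
pole (s+100): 100 + j4348 → |·| = √(100²+4348²) = √18915104 ≈ 4349.1, ∠ = arctan(4348/100) ≈ 88.68°
pole (s+947): 947 + j4348 → |·| = √(947²+4348²) = √19801913 ≈ 4449.9, ∠ = arctan(4348/947) ≈ 77.71°
∠T = 82.54° − 256.06° = -173.52°

-173.5°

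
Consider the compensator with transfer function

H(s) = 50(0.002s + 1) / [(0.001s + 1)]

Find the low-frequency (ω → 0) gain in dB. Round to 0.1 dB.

34.0 dB

H(0) = 50 · 1 / 1 = 50
20 log₁₀(50) ≈ 33.98 dB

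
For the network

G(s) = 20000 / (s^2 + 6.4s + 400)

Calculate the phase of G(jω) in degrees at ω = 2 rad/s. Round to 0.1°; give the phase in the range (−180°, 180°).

At s = jω = j2:
quadratic: (j2)² + 6.4·j2 + 400 = 396 + j12.8 → |·| ≈ 396.21, ∠ ≈ 1.85°
∠G = 0.00° − 1.85° = -1.85°

-1.9°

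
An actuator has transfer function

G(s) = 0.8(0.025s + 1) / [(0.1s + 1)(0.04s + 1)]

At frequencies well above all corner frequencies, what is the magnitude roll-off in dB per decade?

-20 dB/decade

Each pole contributes −20 dB/decade at high frequency; each zero contributes +20 dB/decade.
Net: 1 zero(s) − 2 pole(s) → -20 dB/decade.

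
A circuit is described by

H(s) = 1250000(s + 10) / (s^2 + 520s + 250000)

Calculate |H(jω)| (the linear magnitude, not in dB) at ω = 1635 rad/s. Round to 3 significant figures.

At s = jω = j1635:
zero (s+10): 10 + j1635 → |·| = √(10²+1635²) = √2673325 ≈ 1635, ∠ = arctan(1635/10) ≈ 89.65°
quadratic: (j1635)² + 520·j1635 + 250000 = -2423225 + j850200 → |·| ≈ 2.568e+06, ∠ ≈ 160.67°
|H| = 1250000 · 1635 / 2.568e+06 ≈ 795.85

796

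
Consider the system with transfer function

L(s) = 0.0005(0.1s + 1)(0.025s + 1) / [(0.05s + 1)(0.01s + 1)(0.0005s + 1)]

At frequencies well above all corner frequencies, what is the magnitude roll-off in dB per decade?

Each pole contributes −20 dB/decade at high frequency; each zero contributes +20 dB/decade.
Net: 2 zero(s) − 3 pole(s) → -20 dB/decade.

-20 dB/decade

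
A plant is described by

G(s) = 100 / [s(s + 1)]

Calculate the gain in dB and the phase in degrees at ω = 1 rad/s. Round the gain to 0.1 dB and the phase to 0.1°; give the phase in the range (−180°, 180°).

At s = jω = j1:
pole (s+1): 1 + j1 → |·| = √(1²+1²) = √2 ≈ 1.4142, ∠ = arctan(1/1) ≈ 45.00°
pole at origin: |s| = 1, ∠ = 90.00° (in denominator)
|G| = 100 / 1.4142 ≈ 70.711
Gain = 20 log₁₀(70.711) ≈ 36.99 dB
∠G = 0.00° − 135.00° = -135.00°

37.0 dB, -135.0°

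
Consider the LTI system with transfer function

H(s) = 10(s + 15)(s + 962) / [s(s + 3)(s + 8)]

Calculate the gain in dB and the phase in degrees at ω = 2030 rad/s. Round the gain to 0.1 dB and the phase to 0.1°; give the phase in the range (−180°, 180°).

At s = jω = j2030:
zero (s+15): 15 + j2030 → |·| = √(15²+2030²) = √4121125 ≈ 2030.1, ∠ = arctan(2030/15) ≈ 89.58°
zero (s+962): 962 + j2030 → |·| = √(962²+2030²) = √5046344 ≈ 2246.4, ∠ = arctan(2030/962) ≈ 64.64°
pole (s+3): 3 + j2030 → |·| = √(3²+2030²) = √4120909 ≈ 2030, ∠ = arctan(2030/3) ≈ 89.92°
pole (s+8): 8 + j2030 → |·| = √(8²+2030²) = √4120964 ≈ 2030, ∠ = arctan(2030/8) ≈ 89.77°
pole at origin: |s| = 2030, ∠ = 90.00° (in denominator)
|H| = 10 · 4.5604e+06 / 8.3654e+09 ≈ 0.0054515
Gain = 20 log₁₀(0.0054515) ≈ -45.27 dB
∠H = 154.22° − 269.69° = -115.47°

-45.3 dB, -115.5°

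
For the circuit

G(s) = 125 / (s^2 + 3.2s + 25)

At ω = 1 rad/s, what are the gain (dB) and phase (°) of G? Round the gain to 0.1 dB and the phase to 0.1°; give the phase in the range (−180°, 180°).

At s = jω = j1:
quadratic: (j1)² + 3.2·j1 + 25 = 24 + j3.2 → |·| ≈ 24.212, ∠ ≈ 7.59°
|G| = 125 / 24.212 ≈ 5.1627
Gain = 20 log₁₀(5.1627) ≈ 14.26 dB
∠G = 0.00° − 7.59° = -7.59°

14.3 dB, -7.6°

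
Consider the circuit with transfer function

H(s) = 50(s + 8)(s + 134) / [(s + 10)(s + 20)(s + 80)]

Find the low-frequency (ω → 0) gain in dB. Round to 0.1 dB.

H(0) = 50·8·134 / (10·20·80) = 3.35
20 log₁₀(3.35) ≈ 10.50 dB

10.5 dB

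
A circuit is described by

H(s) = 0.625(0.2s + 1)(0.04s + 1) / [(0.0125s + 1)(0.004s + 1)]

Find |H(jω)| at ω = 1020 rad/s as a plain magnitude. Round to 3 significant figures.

At ω = 1020 rad/s:
zero (1 + j1020·0.2) = 1 + j204 → |·| ≈ 204, ∠ ≈ 89.72°
zero (1 + j1020·0.04) = 1 + j40.8 → |·| ≈ 40.812, ∠ ≈ 88.60°
pole (1 + j1020·0.0125) = 1 + j12.75 → |·| ≈ 12.789, ∠ ≈ 85.52°
pole (1 + j1020·0.004) = 1 + j4.08 → |·| ≈ 4.2008, ∠ ≈ 76.23°
|H| = 0.625 · 204 · 40.812 / (12.789 · 4.2008) ≈ 96.857

96.9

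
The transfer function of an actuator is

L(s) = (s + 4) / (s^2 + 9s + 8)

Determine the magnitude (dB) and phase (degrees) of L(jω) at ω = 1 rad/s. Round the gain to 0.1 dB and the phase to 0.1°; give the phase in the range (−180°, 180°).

Substitute s = j1:
Numerator: (j1) + 4 = 4 + j1
Denominator: (j1)^2 + 9(j1) + 8 = 7 + j9
|N| = √(4² + 1²) ≈ 4.1231, ∠N ≈ 14.04°
|D| = √(7² + 9²) ≈ 11.402, ∠D ≈ 52.13°
|L| = 4.1231 / 11.402 ≈ 0.36161
Gain = 20 log₁₀(0.36161) ≈ -8.84 dB
∠L = 14.04° − 52.13° = -38.09°

-8.8 dB, -38.1°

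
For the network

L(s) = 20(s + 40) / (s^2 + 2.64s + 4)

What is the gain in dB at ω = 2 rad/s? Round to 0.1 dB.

43.6 dB

At s = jω = j2:
zero (s+40): 40 + j2 → |·| = √(40²+2²) = √1604 ≈ 40.05, ∠ = arctan(2/40) ≈ 2.86°
quadratic: (j2)² + 2.64·j2 + 4 = 0 + j5.28 → |·| ≈ 5.28, ∠ ≈ 90.00°
|L| = 20 · 40.05 / 5.28 ≈ 151.7
Gain = 20 log₁₀(151.7) ≈ 43.62 dB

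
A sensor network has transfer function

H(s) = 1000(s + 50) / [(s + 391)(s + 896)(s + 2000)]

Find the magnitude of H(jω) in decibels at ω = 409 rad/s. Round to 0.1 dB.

-68.8 dB

At s = jω = j409:
zero (s+50): 50 + j409 → |·| = √(50²+409²) = √169781 ≈ 412.04, ∠ = arctan(409/50) ≈ 83.03°
pole (s+391): 391 + j409 → |·| = √(391²+409²) = √320162 ≈ 565.83, ∠ = arctan(409/391) ≈ 46.29°
pole (s+896): 896 + j409 → |·| = √(896²+409²) = √970097 ≈ 984.94, ∠ = arctan(409/896) ≈ 24.54°
pole (s+2000): 2000 + j409 → |·| = √(2000²+409²) = √4167281 ≈ 2041.4, ∠ = arctan(409/2000) ≈ 11.56°
|H| = 1000 · 412.04 / 1.1377e+09 ≈ 0.00036217
Gain = 20 log₁₀(0.00036217) ≈ -68.82 dB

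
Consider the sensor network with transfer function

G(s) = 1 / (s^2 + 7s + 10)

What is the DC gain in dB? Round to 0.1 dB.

G(0) = 1 / 10 = 0.1
20 log₁₀(0.1) ≈ -20.00 dB

-20.0 dB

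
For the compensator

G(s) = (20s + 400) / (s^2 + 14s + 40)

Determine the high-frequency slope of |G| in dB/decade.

-20 dB/decade

Each pole contributes −20 dB/decade at high frequency; each zero contributes +20 dB/decade.
Net: 1 zero(s) − 2 pole(s) → -20 dB/decade.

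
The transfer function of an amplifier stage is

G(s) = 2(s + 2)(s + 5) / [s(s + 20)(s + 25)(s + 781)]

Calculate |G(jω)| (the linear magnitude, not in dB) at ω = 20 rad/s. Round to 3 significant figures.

At s = jω = j20:
zero (s+2): 2 + j20 → |·| = √(2²+20²) = √404 ≈ 20.1, ∠ = arctan(20/2) ≈ 84.29°
zero (s+5): 5 + j20 → |·| = √(5²+20²) = √425 ≈ 20.616, ∠ = arctan(20/5) ≈ 75.96°
pole (s+20): 20 + j20 → |·| = √(20²+20²) = √800 ≈ 28.284, ∠ = arctan(20/20) ≈ 45.00°
pole (s+25): 25 + j20 → |·| = √(25²+20²) = √1025 ≈ 32.016, ∠ = arctan(20/25) ≈ 38.66°
pole (s+781): 781 + j20 → |·| = √(781²+20²) = √610361 ≈ 781.26, ∠ = arctan(20/781) ≈ 1.47°
pole at origin: |s| = 20, ∠ = 90.00° (in denominator)
|G| = 2 · 414.38 / 1.4149e+07 ≈ 5.8574e-05

5.86e-05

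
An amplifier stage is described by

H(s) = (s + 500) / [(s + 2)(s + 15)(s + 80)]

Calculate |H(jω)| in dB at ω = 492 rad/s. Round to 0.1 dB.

At s = jω = j492:
zero (s+500): 500 + j492 → |·| = √(500²+492²) = √492064 ≈ 701.47, ∠ = arctan(492/500) ≈ 44.54°
pole (s+2): 2 + j492 → |·| = √(2²+492²) = √242068 ≈ 492, ∠ = arctan(492/2) ≈ 89.77°
pole (s+15): 15 + j492 → |·| = √(15²+492²) = √242289 ≈ 492.23, ∠ = arctan(492/15) ≈ 88.25°
pole (s+80): 80 + j492 → |·| = √(80²+492²) = √248464 ≈ 498.46, ∠ = arctan(492/80) ≈ 80.76°
|H| = 1 · 701.47 / 1.2072e+08 ≈ 5.8107e-06
Gain = 20 log₁₀(5.8107e-06) ≈ -104.72 dB

-104.7 dB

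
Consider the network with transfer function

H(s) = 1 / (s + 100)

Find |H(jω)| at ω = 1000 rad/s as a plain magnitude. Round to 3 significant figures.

0.000995

At s = jω = j1000:
pole (s+100): 100 + j1000 → |·| = √(100²+1000²) = √1010000 ≈ 1005, ∠ = arctan(1000/100) ≈ 84.29°
|H| = 1 / 1005 ≈ 0.00099502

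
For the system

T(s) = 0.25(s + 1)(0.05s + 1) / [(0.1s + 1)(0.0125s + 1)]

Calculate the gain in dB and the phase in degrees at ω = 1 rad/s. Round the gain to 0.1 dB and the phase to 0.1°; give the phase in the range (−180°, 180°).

-9.1 dB, 41.4°

At ω = 1 rad/s:
zero (1 + j1·1) = 1 + j1 → |·| ≈ 1.4142, ∠ ≈ 45.00°
zero (1 + j1·0.05) = 1 + j0.05 → |·| ≈ 1.0012, ∠ ≈ 2.86°
pole (1 + j1·0.1) = 1 + j0.1 → |·| ≈ 1.005, ∠ ≈ 5.71°
pole (1 + j1·0.0125) = 1 + j0.0125 → |·| ≈ 1.0001, ∠ ≈ 0.72°
|T| = 0.25 · 1.4142 · 1.0012 / (1.005 · 1.0001) ≈ 0.35218
Gain = 20 log₁₀(0.35218) ≈ -9.06 dB
∠T = (45.00° + 2.86°) − (5.71° + 0.72°) = 41.43°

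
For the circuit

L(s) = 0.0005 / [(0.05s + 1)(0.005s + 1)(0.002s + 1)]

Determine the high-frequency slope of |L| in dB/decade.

Each pole contributes −20 dB/decade at high frequency; each zero contributes +20 dB/decade.
Net: 0 zero(s) − 3 pole(s) → -60 dB/decade.

-60 dB/decade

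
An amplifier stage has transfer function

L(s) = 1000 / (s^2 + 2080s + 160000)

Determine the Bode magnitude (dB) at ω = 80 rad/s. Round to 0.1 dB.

-47.1 dB

Substitute s = j80:
Numerator: 1000 = 1000 + j0
Denominator: (j80)^2 + 2080(j80) + 160000 = 153600 + j166400
|N| = √(1000² + 0²) ≈ 1000, ∠N ≈ 0.00°
|D| = √(153600² + 166400²) ≈ 2.2646e+05, ∠D ≈ 47.29°
|L| = 1000 / 2.2646e+05 ≈ 0.0044158
Gain = 20 log₁₀(0.0044158) ≈ -47.10 dB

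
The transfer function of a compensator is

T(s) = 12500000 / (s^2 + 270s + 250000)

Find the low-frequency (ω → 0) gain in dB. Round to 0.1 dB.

T(0) = 12500000 / 250000 = 50
20 log₁₀(50) ≈ 33.98 dB

34.0 dB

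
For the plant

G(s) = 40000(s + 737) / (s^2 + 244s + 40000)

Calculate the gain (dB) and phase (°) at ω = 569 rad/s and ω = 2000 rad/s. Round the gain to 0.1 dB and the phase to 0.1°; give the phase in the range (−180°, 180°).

ω = 569: 41.4 dB, -116.3°; ω = 2000: 26.6 dB, -103.2°

At s = jω = j569:
zero (s+737): 737 + j569 → |·| = √(737²+569²) = √866930 ≈ 931.09, ∠ = arctan(569/737) ≈ 37.67°
quadratic: (j569)² + 244·j569 + 40000 = -283761 + j138836 → |·| ≈ 3.159e+05, ∠ ≈ 153.93°
|G| = 40000 · 931.09 / 3.159e+05 ≈ 117.9
Gain = 20 log₁₀(117.9) ≈ 41.43 dB
∠G = 37.67° − 153.93° = -116.26°

At s = jω = j2000:
zero (s+737): 737 + j2000 → |·| = √(737²+2000²) = √4543169 ≈ 2131.5, ∠ = arctan(2000/737) ≈ 69.77°
quadratic: (j2000)² + 244·j2000 + 40000 = -3960000 + j488000 → |·| ≈ 3.99e+06, ∠ ≈ 172.97°
|G| = 40000 · 2131.5 / 3.99e+06 ≈ 21.368
Gain = 20 log₁₀(21.368) ≈ 26.60 dB
∠G = 69.77° − 172.97° = -103.20°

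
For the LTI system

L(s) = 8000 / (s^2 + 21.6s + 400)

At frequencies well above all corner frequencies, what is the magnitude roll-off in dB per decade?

-40 dB/decade

Each pole contributes −20 dB/decade at high frequency; each zero contributes +20 dB/decade.
Net: 0 zero(s) − 2 pole(s) → -40 dB/decade.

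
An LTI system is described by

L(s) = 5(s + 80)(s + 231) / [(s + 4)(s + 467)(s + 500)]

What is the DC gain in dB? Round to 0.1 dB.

-20.1 dB

L(0) = 5·80·231 / (4·467·500) ≈ 0.098929
20 log₁₀(0.098929) ≈ -20.09 dB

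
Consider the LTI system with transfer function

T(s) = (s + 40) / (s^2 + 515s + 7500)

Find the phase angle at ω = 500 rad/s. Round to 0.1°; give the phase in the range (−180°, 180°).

-47.9°

Substitute s = j500:
Numerator: (j500) + 40 = 40 + j500
Denominator: (j500)^2 + 515(j500) + 7500 = -242500 + j257500
|N| = √(40² + 500²) ≈ 501.6, ∠N ≈ 85.43°
|D| = √(242500² + 257500²) ≈ 3.5371e+05, ∠D ≈ 133.28°
∠T = 85.43° − 133.28° = -47.85°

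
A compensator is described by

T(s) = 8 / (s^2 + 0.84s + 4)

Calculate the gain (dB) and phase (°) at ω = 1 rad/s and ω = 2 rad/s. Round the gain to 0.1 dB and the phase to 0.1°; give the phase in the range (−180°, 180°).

At s = jω = j1:
quadratic: (j1)² + 0.84·j1 + 4 = 3 + j0.84 → |·| ≈ 3.1154, ∠ ≈ 15.64°
|T| = 8 / 3.1154 ≈ 2.5679
Gain = 20 log₁₀(2.5679) ≈ 8.19 dB
∠T = 0.00° − 15.64° = -15.64°

At s = jω = j2:
quadratic: (j2)² + 0.84·j2 + 4 = 0 + j1.68 → |·| ≈ 1.68, ∠ ≈ 90.00°
|T| = 8 / 1.68 ≈ 4.7619
Gain = 20 log₁₀(4.7619) ≈ 13.56 dB
∠T = 0.00° − 90.00° = -90.00°

ω = 1: 8.2 dB, -15.6°; ω = 2: 13.6 dB, -90.0°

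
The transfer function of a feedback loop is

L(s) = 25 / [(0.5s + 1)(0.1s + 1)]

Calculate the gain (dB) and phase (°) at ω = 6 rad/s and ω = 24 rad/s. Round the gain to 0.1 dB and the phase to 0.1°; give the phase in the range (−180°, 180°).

ω = 6: 16.6 dB, -102.5°; ω = 24: -2.0 dB, -152.6°

At ω = 6 rad/s:
pole (1 + j6·0.5) = 1 + j3 → |·| ≈ 3.1623, ∠ ≈ 71.57°
pole (1 + j6·0.1) = 1 + j0.6 → |·| ≈ 1.1662, ∠ ≈ 30.96°
|L| = 25 · 1 / (3.1623 · 1.1662) ≈ 6.779
Gain = 20 log₁₀(6.779) ≈ 16.62 dB
∠L = (0°) − (71.57° + 30.96°) = -102.53°

At ω = 24 rad/s:
pole (1 + j24·0.5) = 1 + j12 → |·| ≈ 12.042, ∠ ≈ 85.24°
pole (1 + j24·0.1) = 1 + j2.4 → |·| ≈ 2.6, ∠ ≈ 67.38°
|L| = 25 · 1 / (12.042 · 2.6) ≈ 0.79849
Gain = 20 log₁₀(0.79849) ≈ -1.95 dB
∠L = (0°) − (85.24° + 67.38°) = -152.62°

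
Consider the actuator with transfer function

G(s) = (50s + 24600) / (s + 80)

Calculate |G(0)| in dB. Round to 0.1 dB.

49.8 dB

G(0) = 24600 / 80 = 307.5
20 log₁₀(307.5) ≈ 49.76 dB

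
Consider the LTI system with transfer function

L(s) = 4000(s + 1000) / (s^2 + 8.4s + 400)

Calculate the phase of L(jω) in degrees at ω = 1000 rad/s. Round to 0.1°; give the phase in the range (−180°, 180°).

At s = jω = j1000:
zero (s+1000): 1000 + j1000 → |·| = √(1000²+1000²) = √2000000 ≈ 1414.2, ∠ = arctan(1000/1000) ≈ 45.00°
quadratic: (j1000)² + 8.4·j1000 + 400 = -999600 + j8400 → |·| ≈ 9.9964e+05, ∠ ≈ 179.52°
∠L = 45.00° − 179.52° = -134.52°

-134.5°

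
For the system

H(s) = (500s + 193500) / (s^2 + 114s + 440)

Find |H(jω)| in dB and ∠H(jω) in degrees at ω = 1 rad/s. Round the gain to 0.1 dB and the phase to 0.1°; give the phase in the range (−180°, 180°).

52.6 dB, -14.4°

Substitute s = j1:
Numerator: 500(j1) + 193500 = 193500 + j500
Denominator: (j1)^2 + 114(j1) + 440 = 439 + j114
|N| = √(193500² + 500²) ≈ 1.935e+05, ∠N ≈ 0.15°
|D| = √(439² + 114²) ≈ 453.56, ∠D ≈ 14.56°
|H| = 1.935e+05 / 453.56 ≈ 426.62
Gain = 20 log₁₀(426.62) ≈ 52.60 dB
∠H = 0.15° − 14.56° = -14.41°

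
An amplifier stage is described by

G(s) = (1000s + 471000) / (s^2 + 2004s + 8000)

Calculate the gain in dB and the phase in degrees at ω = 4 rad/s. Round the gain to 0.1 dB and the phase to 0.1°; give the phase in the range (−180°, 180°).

32.4 dB, -44.6°

Substitute s = j4:
Numerator: 1000(j4) + 471000 = 471000 + j4000
Denominator: (j4)^2 + 2004(j4) + 8000 = 7984 + j8016
|N| = √(471000² + 4000²) ≈ 4.7102e+05, ∠N ≈ 0.49°
|D| = √(7984² + 8016²) ≈ 11314, ∠D ≈ 45.11°
|G| = 4.7102e+05 / 11314 ≈ 41.632
Gain = 20 log₁₀(41.632) ≈ 32.39 dB
∠G = 0.49° − 45.11° = -44.62°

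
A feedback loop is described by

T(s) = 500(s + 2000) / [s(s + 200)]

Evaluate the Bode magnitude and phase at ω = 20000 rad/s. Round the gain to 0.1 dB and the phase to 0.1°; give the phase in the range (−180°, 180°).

At s = jω = j20000:
zero (s+2000): 2000 + j20000 → |·| = √(2000²+20000²) = √404000000 ≈ 20100, ∠ = arctan(20000/2000) ≈ 84.29°
pole (s+200): 200 + j20000 → |·| = √(200²+20000²) = √400040000 ≈ 20001, ∠ = arctan(20000/200) ≈ 89.43°
pole at origin: |s| = 20000, ∠ = 90.00° (in denominator)
|T| = 500 · 20100 / 4.0002e+08 ≈ 0.025124
Gain = 20 log₁₀(0.025124) ≈ -32.00 dB
∠T = 84.29° − 179.43° = -95.14°

-32.0 dB, -95.1°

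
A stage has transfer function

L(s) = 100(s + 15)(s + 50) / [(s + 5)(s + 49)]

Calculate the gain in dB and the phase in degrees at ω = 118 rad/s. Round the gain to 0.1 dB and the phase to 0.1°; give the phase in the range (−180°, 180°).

At s = jω = j118:
zero (s+15): 15 + j118 → |·| = √(15²+118²) = √14149 ≈ 118.95, ∠ = arctan(118/15) ≈ 82.76°
zero (s+50): 50 + j118 → |·| = √(50²+118²) = √16424 ≈ 128.16, ∠ = arctan(118/50) ≈ 67.04°
pole (s+5): 5 + j118 → |·| = √(5²+118²) = √13949 ≈ 118.11, ∠ = arctan(118/5) ≈ 87.57°
pole (s+49): 49 + j118 → |·| = √(49²+118²) = √16325 ≈ 127.77, ∠ = arctan(118/49) ≈ 67.45°
|L| = 100 · 15245 / 15091 ≈ 101.02
Gain = 20 log₁₀(101.02) ≈ 40.09 dB
∠L = 149.80° − 155.02° = -5.22°

40.1 dB, -5.2°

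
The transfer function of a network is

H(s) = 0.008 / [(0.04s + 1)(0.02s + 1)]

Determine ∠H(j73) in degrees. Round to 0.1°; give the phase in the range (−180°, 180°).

At ω = 73 rad/s:
pole (1 + j73·0.04) = 1 + j2.92 → |·| ≈ 3.0865, ∠ ≈ 71.10°
pole (1 + j73·0.02) = 1 + j1.46 → |·| ≈ 1.7696, ∠ ≈ 55.59°
∠H = (0°) − (71.10° + 55.59°) = -126.69°

-126.7°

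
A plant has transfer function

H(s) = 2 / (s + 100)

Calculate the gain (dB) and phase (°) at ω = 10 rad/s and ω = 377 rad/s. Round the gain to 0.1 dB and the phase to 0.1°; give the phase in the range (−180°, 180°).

ω = 10: -34.0 dB, -5.7°; ω = 377: -45.8 dB, -75.1°

Substitute s = j10:
Numerator: 2 = 2 + j0
Denominator: (j10) + 100 = 100 + j10
|N| = √(2² + 0²) ≈ 2, ∠N ≈ 0.00°
|D| = √(100² + 10²) ≈ 100.5, ∠D ≈ 5.71°
|H| = 2 / 100.5 ≈ 0.0199
Gain = 20 log₁₀(0.0199) ≈ -34.02 dB
∠H = 0.00° − 5.71° = -5.71°

Substitute s = j377:
Numerator: 2 = 2 + j0
Denominator: (j377) + 100 = 100 + j377
|N| = √(2² + 0²) ≈ 2, ∠N ≈ 0.00°
|D| = √(100² + 377²) ≈ 390.04, ∠D ≈ 75.14°
|H| = 2 / 390.04 ≈ 0.0051277
Gain = 20 log₁₀(0.0051277) ≈ -45.80 dB
∠H = 0.00° − 75.14° = -75.14°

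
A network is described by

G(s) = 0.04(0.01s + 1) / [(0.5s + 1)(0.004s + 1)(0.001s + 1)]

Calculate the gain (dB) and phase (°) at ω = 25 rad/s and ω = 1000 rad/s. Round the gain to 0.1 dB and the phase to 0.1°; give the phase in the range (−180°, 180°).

ω = 25: -49.7 dB, -78.5°; ω = 1000: -77.2 dB, -126.6°

At ω = 25 rad/s:
zero (1 + j25·0.01) = 1 + j0.25 → |·| ≈ 1.0308, ∠ ≈ 14.04°
pole (1 + j25·0.5) = 1 + j12.5 → |·| ≈ 12.54, ∠ ≈ 85.43°
pole (1 + j25·0.004) = 1 + j0.1 → |·| ≈ 1.005, ∠ ≈ 5.71°
pole (1 + j25·0.001) = 1 + j0.025 → |·| ≈ 1.0003, ∠ ≈ 1.43°
|G| = 0.04 · 1.0308 / (12.54 · 1.005 · 1.0003) ≈ 0.0032707
Gain = 20 log₁₀(0.0032707) ≈ -49.71 dB
∠G = (14.04°) − (85.43° + 5.71° + 1.43°) = -78.53°

At ω = 1000 rad/s:
zero (1 + j1000·0.01) = 1 + j10 → |·| ≈ 10.05, ∠ ≈ 84.29°
pole (1 + j1000·0.5) = 1 + j500 → |·| ≈ 500, ∠ ≈ 89.89°
pole (1 + j1000·0.004) = 1 + j4 → |·| ≈ 4.1231, ∠ ≈ 75.96°
pole (1 + j1000·0.001) = 1 + j1 → |·| ≈ 1.4142, ∠ ≈ 45.00°
|G| = 0.04 · 10.05 / (500 · 4.1231 · 1.4142) ≈ 0.00013789
Gain = 20 log₁₀(0.00013789) ≈ -77.21 dB
∠G = (84.29°) − (89.89° + 75.96° + 45.00°) = -126.56°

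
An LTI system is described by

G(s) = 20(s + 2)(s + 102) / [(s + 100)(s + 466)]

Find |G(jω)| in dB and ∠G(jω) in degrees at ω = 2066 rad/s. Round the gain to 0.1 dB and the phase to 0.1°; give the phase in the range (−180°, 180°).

25.8 dB, 12.6°

At s = jω = j2066:
zero (s+2): 2 + j2066 → |·| = √(2²+2066²) = √4268360 ≈ 2066, ∠ = arctan(2066/2) ≈ 89.94°
zero (s+102): 102 + j2066 → |·| = √(102²+2066²) = √4278760 ≈ 2068.5, ∠ = arctan(2066/102) ≈ 87.17°
pole (s+100): 100 + j2066 → |·| = √(100²+2066²) = √4278356 ≈ 2068.4, ∠ = arctan(2066/100) ≈ 87.23°
pole (s+466): 466 + j2066 → |·| = √(466²+2066²) = √4485512 ≈ 2117.9, ∠ = arctan(2066/466) ≈ 77.29°
|G| = 20 · 4.2735e+06 / 4.3807e+06 ≈ 19.511
Gain = 20 log₁₀(19.511) ≈ 25.81 dB
∠G = 177.11° − 164.52° = 12.59°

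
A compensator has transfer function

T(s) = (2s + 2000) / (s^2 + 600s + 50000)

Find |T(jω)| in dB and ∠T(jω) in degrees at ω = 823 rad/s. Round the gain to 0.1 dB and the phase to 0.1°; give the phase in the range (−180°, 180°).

-49.8 dB, -102.3°

Substitute s = j823:
Numerator: 2(j823) + 2000 = 2000 + j1646
Denominator: (j823)^2 + 600(j823) + 50000 = -627329 + j493800
|N| = √(2000² + 1646²) ≈ 2590.2, ∠N ≈ 39.45°
|D| = √(627329² + 493800²) ≈ 7.9836e+05, ∠D ≈ 141.79°
|T| = 2590.2 / 7.9836e+05 ≈ 0.0032444
Gain = 20 log₁₀(0.0032444) ≈ -49.78 dB
∠T = 39.45° − 141.79° = -102.34°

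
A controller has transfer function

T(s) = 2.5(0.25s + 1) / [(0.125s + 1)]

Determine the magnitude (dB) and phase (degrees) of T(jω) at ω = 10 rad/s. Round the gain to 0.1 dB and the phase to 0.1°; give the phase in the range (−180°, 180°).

12.5 dB, 16.9°

At ω = 10 rad/s:
zero (1 + j10·0.25) = 1 + j2.5 → |·| ≈ 2.6926, ∠ ≈ 68.20°
pole (1 + j10·0.125) = 1 + j1.25 → |·| ≈ 1.6008, ∠ ≈ 51.34°
|T| = 2.5 · 2.6926 / (1.6008) ≈ 4.2051
Gain = 20 log₁₀(4.2051) ≈ 12.48 dB
∠T = (68.20°) − (51.34°) = 16.86°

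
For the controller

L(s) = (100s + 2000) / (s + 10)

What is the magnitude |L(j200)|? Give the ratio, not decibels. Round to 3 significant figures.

100

Substitute s = j200:
Numerator: 100(j200) + 2000 = 2000 + j20000
Denominator: (j200) + 10 = 10 + j200
|N| = √(2000² + 20000²) ≈ 20100, ∠N ≈ 84.29°
|D| = √(10² + 200²) ≈ 200.25, ∠D ≈ 87.14°
|L| = 20100 / 200.25 ≈ 100.37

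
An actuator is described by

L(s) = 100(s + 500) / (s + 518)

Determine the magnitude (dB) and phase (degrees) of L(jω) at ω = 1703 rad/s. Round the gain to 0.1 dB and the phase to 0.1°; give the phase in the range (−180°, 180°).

At s = jω = j1703:
zero (s+500): 500 + j1703 → |·| = √(500²+1703²) = √3150209 ≈ 1774.9, ∠ = arctan(1703/500) ≈ 73.64°
pole (s+518): 518 + j1703 → |·| = √(518²+1703²) = √3168533 ≈ 1780, ∠ = arctan(1703/518) ≈ 73.08°
|L| = 100 · 1774.9 / 1780 ≈ 99.713
Gain = 20 log₁₀(99.713) ≈ 39.98 dB
∠L = 73.64° − 73.08° = 0.56°

40.0 dB, 0.6°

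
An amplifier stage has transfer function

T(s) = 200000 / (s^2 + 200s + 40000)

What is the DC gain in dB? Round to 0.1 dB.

T(0) = 200000 / 40000 = 5
20 log₁₀(5) ≈ 13.98 dB

14.0 dB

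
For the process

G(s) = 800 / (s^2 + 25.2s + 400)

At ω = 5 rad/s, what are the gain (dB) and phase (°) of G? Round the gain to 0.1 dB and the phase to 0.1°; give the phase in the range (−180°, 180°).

At s = jω = j5:
quadratic: (j5)² + 25.2·j5 + 400 = 375 + j126 → |·| ≈ 395.6, ∠ ≈ 18.57°
|G| = 800 / 395.6 ≈ 2.0222
Gain = 20 log₁₀(2.0222) ≈ 6.12 dB
∠G = 0.00° − 18.57° = -18.57°

6.1 dB, -18.6°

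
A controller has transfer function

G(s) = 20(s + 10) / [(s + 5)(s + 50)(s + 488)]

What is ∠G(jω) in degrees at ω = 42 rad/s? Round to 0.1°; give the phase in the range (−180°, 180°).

At s = jω = j42:
zero (s+10): 10 + j42 → |·| = √(10²+42²) = √1864 ≈ 43.174, ∠ = arctan(42/10) ≈ 76.61°
pole (s+5): 5 + j42 → |·| = √(5²+42²) = √1789 ≈ 42.297, ∠ = arctan(42/5) ≈ 83.21°
pole (s+50): 50 + j42 → |·| = √(50²+42²) = √4264 ≈ 65.299, ∠ = arctan(42/50) ≈ 40.03°
pole (s+488): 488 + j42 → |·| = √(488²+42²) = √239908 ≈ 489.8, ∠ = arctan(42/488) ≈ 4.92°
∠G = 76.61° − 128.16° = -51.55°

-51.6°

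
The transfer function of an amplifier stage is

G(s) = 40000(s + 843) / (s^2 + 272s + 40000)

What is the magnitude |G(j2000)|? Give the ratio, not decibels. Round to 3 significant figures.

21.7

At s = jω = j2000:
zero (s+843): 843 + j2000 → |·| = √(843²+2000²) = √4710649 ≈ 2170.4, ∠ = arctan(2000/843) ≈ 67.14°
quadratic: (j2000)² + 272·j2000 + 40000 = -3960000 + j544000 → |·| ≈ 3.9972e+06, ∠ ≈ 172.18°
|G| = 40000 · 2170.4 / 3.9972e+06 ≈ 21.719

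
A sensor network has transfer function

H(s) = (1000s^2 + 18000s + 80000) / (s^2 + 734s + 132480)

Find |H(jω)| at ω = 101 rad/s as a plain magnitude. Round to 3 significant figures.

71.9

Substitute s = j101:
Numerator: 1000(j101)^2 + 18000(j101) + 80000 = -10121000 + j1818000
Denominator: (j101)^2 + 734(j101) + 132480 = 122279 + j74134
|N| = √(10121000² + 1818000²) ≈ 1.0283e+07, ∠N ≈ 169.82°
|D| = √(122279² + 74134²) ≈ 1.43e+05, ∠D ≈ 31.23°
|H| = 1.0283e+07 / 1.43e+05 ≈ 71.909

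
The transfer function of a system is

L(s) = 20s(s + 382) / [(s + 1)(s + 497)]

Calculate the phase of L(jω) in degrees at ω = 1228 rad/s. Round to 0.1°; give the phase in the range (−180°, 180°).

At s = jω = j1228:
zero (s+382): 382 + j1228 → |·| = √(382²+1228²) = √1653908 ≈ 1286, ∠ = arctan(1228/382) ≈ 72.72°
zero at origin: s = j1228 → |·| = 1228, ∠ = 90.00°
pole (s+1): 1 + j1228 → |·| = √(1²+1228²) = √1507985 ≈ 1228, ∠ = arctan(1228/1) ≈ 89.95°
pole (s+497): 497 + j1228 → |·| = √(497²+1228²) = √1754993 ≈ 1324.8, ∠ = arctan(1228/497) ≈ 67.97°
∠L = 162.72° − 157.92° = 4.80°

4.8°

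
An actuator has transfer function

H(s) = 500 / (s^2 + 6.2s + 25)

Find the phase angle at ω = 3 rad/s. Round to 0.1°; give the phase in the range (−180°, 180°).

-49.3°

At s = jω = j3:
quadratic: (j3)² + 6.2·j3 + 25 = 16 + j18.6 → |·| ≈ 24.535, ∠ ≈ 49.30°
∠H = 0.00° − 49.30° = -49.30°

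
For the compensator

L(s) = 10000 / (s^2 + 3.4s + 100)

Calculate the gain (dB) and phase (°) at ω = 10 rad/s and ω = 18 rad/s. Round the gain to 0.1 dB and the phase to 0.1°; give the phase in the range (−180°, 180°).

At s = jω = j10:
quadratic: (j10)² + 3.4·j10 + 100 = 0 + j34 → |·| ≈ 34, ∠ ≈ 90.00°
|L| = 10000 / 34 ≈ 294.12
Gain = 20 log₁₀(294.12) ≈ 49.37 dB
∠L = 0.00° − 90.00° = -90.00°

At s = jω = j18:
quadratic: (j18)² + 3.4·j18 + 100 = -224 + j61.2 → |·| ≈ 232.21, ∠ ≈ 164.72°
|L| = 10000 / 232.21 ≈ 43.064
Gain = 20 log₁₀(43.064) ≈ 32.68 dB
∠L = 0.00° − 164.72° = -164.72°

ω = 10: 49.4 dB, -90.0°; ω = 18: 32.7 dB, -164.7°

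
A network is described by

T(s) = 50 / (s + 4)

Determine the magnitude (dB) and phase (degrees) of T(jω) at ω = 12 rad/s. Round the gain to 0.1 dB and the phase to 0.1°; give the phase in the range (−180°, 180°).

At s = jω = j12:
pole (s+4): 4 + j12 → |·| = √(4²+12²) = √160 ≈ 12.649, ∠ = arctan(12/4) ≈ 71.57°
|T| = 50 / 12.649 ≈ 3.9529
Gain = 20 log₁₀(3.9529) ≈ 11.94 dB
∠T = 0.00° − 71.57° = -71.57°

11.9 dB, -71.6°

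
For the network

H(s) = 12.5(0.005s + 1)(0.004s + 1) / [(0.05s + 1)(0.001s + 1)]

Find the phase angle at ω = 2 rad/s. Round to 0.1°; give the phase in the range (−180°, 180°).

At ω = 2 rad/s:
zero (1 + j2·0.005) = 1 + j0.01 → |·| ≈ 1, ∠ ≈ 0.57°
zero (1 + j2·0.004) = 1 + j0.008 → |·| ≈ 1, ∠ ≈ 0.46°
pole (1 + j2·0.05) = 1 + j0.1 → |·| ≈ 1.005, ∠ ≈ 5.71°
pole (1 + j2·0.001) = 1 + j0.002 → |·| ≈ 1, ∠ ≈ 0.11°
∠H = (0.57° + 0.46°) − (5.71° + 0.11°) = -4.79°

-4.8°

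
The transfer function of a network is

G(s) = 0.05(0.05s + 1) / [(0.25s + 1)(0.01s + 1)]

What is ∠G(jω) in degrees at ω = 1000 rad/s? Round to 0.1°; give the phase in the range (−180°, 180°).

At ω = 1000 rad/s:
zero (1 + j1000·0.05) = 1 + j50 → |·| ≈ 50.01, ∠ ≈ 88.85°
pole (1 + j1000·0.25) = 1 + j250 → |·| ≈ 250, ∠ ≈ 89.77°
pole (1 + j1000·0.01) = 1 + j10 → |·| ≈ 10.05, ∠ ≈ 84.29°
∠G = (88.85°) − (89.77° + 84.29°) = -85.21°

-85.2°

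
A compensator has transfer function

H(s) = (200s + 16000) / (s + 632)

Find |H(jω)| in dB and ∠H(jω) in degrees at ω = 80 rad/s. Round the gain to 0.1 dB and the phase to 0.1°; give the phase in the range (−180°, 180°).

Substitute s = j80:
Numerator: 200(j80) + 16000 = 16000 + j16000
Denominator: (j80) + 632 = 632 + j80
|N| = √(16000² + 16000²) ≈ 22627, ∠N ≈ 45.00°
|D| = √(632² + 80²) ≈ 637.04, ∠D ≈ 7.21°
|H| = 22627 / 637.04 ≈ 35.519
Gain = 20 log₁₀(35.519) ≈ 31.01 dB
∠H = 45.00° − 7.21° = 37.79°

31.0 dB, 37.8°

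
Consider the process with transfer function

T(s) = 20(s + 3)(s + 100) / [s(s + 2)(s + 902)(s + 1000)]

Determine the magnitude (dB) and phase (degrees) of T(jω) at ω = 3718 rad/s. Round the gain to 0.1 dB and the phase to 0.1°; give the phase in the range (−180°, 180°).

At s = jω = j3718:
zero (s+3): 3 + j3718 → |·| = √(3²+3718²) = √13823533 ≈ 3718, ∠ = arctan(3718/3) ≈ 89.95°
zero (s+100): 100 + j3718 → |·| = √(100²+3718²) = √13833524 ≈ 3719.3, ∠ = arctan(3718/100) ≈ 88.46°
pole (s+2): 2 + j3718 → |·| = √(2²+3718²) = √13823528 ≈ 3718, ∠ = arctan(3718/2) ≈ 89.97°
pole (s+902): 902 + j3718 → |·| = √(902²+3718²) = √14637128 ≈ 3825.8, ∠ = arctan(3718/902) ≈ 76.36°
pole (s+1000): 1000 + j3718 → |·| = √(1000²+3718²) = √14823524 ≈ 3850.1, ∠ = arctan(3718/1000) ≈ 74.95°
pole at origin: |s| = 3718, ∠ = 90.00° (in denominator)
|T| = 20 · 1.3828e+07 / 2.0362e+14 ≈ 1.3582e-06
Gain = 20 log₁₀(1.3582e-06) ≈ -117.34 dB
∠T = 178.41° − 331.28° = -152.87°

-117.3 dB, -152.9°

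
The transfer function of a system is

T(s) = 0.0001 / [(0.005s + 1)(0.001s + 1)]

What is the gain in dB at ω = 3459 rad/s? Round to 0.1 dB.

-115.9 dB

At ω = 3459 rad/s:
pole (1 + j3459·0.005) = 1 + j17.295 → |·| ≈ 17.324, ∠ ≈ 86.69°
pole (1 + j3459·0.001) = 1 + j3.459 → |·| ≈ 3.6007, ∠ ≈ 73.88°
|T| = 0.0001 · 1 / (17.324 · 3.6007) ≈ 1.6031e-06
Gain = 20 log₁₀(1.6031e-06) ≈ -115.90 dB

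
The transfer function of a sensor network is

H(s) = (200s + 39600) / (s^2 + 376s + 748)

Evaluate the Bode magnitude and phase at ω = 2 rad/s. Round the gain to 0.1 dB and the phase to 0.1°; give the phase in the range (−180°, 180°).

31.5 dB, -44.7°

Substitute s = j2:
Numerator: 200(j2) + 39600 = 39600 + j400
Denominator: (j2)^2 + 376(j2) + 748 = 744 + j752
|N| = √(39600² + 400²) ≈ 39602, ∠N ≈ 0.58°
|D| = √(744² + 752²) ≈ 1057.8, ∠D ≈ 45.31°
|H| = 39602 / 1057.8 ≈ 37.438
Gain = 20 log₁₀(37.438) ≈ 31.47 dB
∠H = 0.58° − 45.31° = -44.73°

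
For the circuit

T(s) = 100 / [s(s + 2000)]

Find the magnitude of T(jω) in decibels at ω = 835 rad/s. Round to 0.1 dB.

At s = jω = j835:
pole (s+2000): 2000 + j835 → |·| = √(2000²+835²) = √4697225 ≈ 2167.3, ∠ = arctan(835/2000) ≈ 22.66°
pole at origin: |s| = 835, ∠ = 90.00° (in denominator)
|T| = 100 / 1.8097e+06 ≈ 5.5258e-05
Gain = 20 log₁₀(5.5258e-05) ≈ -85.15 dB

-85.2 dB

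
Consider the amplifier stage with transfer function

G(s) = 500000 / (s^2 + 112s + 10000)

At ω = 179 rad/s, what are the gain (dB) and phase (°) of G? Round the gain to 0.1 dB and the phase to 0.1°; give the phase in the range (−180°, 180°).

At s = jω = j179:
quadratic: (j179)² + 112·j179 + 10000 = -22041 + j20048 → |·| ≈ 29795, ∠ ≈ 137.71°
|G| = 500000 / 29795 ≈ 16.781
Gain = 20 log₁₀(16.781) ≈ 24.50 dB
∠G = 0.00° − 137.71° = -137.71°

24.5 dB, -137.7°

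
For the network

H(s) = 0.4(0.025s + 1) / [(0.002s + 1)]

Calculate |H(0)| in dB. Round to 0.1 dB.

-8.0 dB

H(0) = 0.4 · 1 / 1 = 0.4
20 log₁₀(0.4) ≈ -7.96 dB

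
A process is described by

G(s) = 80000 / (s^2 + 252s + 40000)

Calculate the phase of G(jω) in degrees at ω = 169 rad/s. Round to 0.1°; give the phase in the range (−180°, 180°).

At s = jω = j169:
quadratic: (j169)² + 252·j169 + 40000 = 11439 + j42588 → |·| ≈ 44097, ∠ ≈ 74.97°
∠G = 0.00° − 74.97° = -74.97°

-75.0°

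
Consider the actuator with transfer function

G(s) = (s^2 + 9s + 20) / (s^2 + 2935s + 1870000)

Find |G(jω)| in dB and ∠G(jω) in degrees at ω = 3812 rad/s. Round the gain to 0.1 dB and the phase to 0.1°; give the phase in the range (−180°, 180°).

Substitute s = j3812:
Numerator: (j3812)^2 + 9(j3812) + 20 = -14531324 + j34308
Denominator: (j3812)^2 + 2935(j3812) + 1870000 = -12661344 + j11188220
|N| = √(14531324² + 34308²) ≈ 1.4531e+07, ∠N ≈ 179.86°
|D| = √(12661344² + 11188220²) ≈ 1.6896e+07, ∠D ≈ 138.53°
|G| = 1.4531e+07 / 1.6896e+07 ≈ 0.86003
Gain = 20 log₁₀(0.86003) ≈ -1.31 dB
∠G = 179.86° − 138.53° = 41.33°

-1.3 dB, 41.3°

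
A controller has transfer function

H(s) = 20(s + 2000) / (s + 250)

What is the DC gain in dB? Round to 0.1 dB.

H(0) = 20·2000 / (250) = 160
20 log₁₀(160) ≈ 44.08 dB

44.1 dB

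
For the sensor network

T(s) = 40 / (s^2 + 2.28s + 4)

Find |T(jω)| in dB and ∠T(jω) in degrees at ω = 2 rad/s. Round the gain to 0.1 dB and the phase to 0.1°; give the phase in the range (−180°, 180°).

18.9 dB, -90.0°

At s = jω = j2:
quadratic: (j2)² + 2.28·j2 + 4 = 0 + j4.56 → |·| ≈ 4.56, ∠ ≈ 90.00°
|T| = 40 / 4.56 ≈ 8.7719
Gain = 20 log₁₀(8.7719) ≈ 18.86 dB
∠T = 0.00° − 90.00° = -90.00°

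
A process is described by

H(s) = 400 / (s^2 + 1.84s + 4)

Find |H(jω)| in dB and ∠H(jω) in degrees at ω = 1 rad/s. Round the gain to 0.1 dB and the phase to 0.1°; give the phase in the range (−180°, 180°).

41.1 dB, -31.5°

At s = jω = j1:
quadratic: (j1)² + 1.84·j1 + 4 = 3 + j1.84 → |·| ≈ 3.5193, ∠ ≈ 31.52°
|H| = 400 / 3.5193 ≈ 113.66
Gain = 20 log₁₀(113.66) ≈ 41.11 dB
∠H = 0.00° − 31.52° = -31.52°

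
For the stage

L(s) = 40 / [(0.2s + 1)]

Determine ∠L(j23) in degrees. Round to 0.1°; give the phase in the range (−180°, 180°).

At ω = 23 rad/s:
pole (1 + j23·0.2) = 1 + j4.6 → |·| ≈ 4.7074, ∠ ≈ 77.74°
∠L = (0°) − (77.74°) = -77.74°

-77.7°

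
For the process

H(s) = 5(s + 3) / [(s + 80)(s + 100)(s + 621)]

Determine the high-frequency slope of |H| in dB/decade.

Each pole contributes −20 dB/decade at high frequency; each zero contributes +20 dB/decade.
Net: 1 zero(s) − 3 pole(s) → -40 dB/decade.

-40 dB/decade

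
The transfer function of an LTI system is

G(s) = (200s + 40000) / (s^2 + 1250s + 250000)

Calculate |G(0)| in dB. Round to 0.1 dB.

G(0) = 40000 / 250000 = 0.16
20 log₁₀(0.16) ≈ -15.92 dB

-15.9 dB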